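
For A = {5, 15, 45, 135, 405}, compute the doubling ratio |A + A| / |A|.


|A| = 5.
Compute A + A by enumerating all 25 pairs.
A + A = {10, 20, 30, 50, 60, 90, 140, 150, 180, 270, 410, 420, 450, 540, 810}, so |A + A| = 15.
K = |A + A| / |A| = 15/5 = 3/1 ≈ 3.0000.
Reference: AP of size 5 gives K = 9/5 ≈ 1.8000; a fully generic set of size 5 gives K ≈ 3.0000.

|A| = 5, |A + A| = 15, K = 15/5 = 3/1.


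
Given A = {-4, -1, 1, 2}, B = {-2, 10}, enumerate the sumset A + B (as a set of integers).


A + B = {a + b : a ∈ A, b ∈ B}.
Enumerate all |A|·|B| = 4·2 = 8 pairs (a, b) and collect distinct sums.
a = -4: -4+-2=-6, -4+10=6
a = -1: -1+-2=-3, -1+10=9
a = 1: 1+-2=-1, 1+10=11
a = 2: 2+-2=0, 2+10=12
Collecting distinct sums: A + B = {-6, -3, -1, 0, 6, 9, 11, 12}
|A + B| = 8

A + B = {-6, -3, -1, 0, 6, 9, 11, 12}


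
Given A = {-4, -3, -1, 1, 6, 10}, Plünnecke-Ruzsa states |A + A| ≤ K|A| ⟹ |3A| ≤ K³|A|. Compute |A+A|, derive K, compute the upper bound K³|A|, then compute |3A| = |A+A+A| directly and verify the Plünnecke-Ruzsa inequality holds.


|A| = 6.
Step 1: Compute A + A by enumerating all 36 pairs.
A + A = {-8, -7, -6, -5, -4, -3, -2, 0, 2, 3, 5, 6, 7, 9, 11, 12, 16, 20}, so |A + A| = 18.
Step 2: Doubling constant K = |A + A|/|A| = 18/6 = 18/6 ≈ 3.0000.
Step 3: Plünnecke-Ruzsa gives |3A| ≤ K³·|A| = (3.0000)³ · 6 ≈ 162.0000.
Step 4: Compute 3A = A + A + A directly by enumerating all triples (a,b,c) ∈ A³; |3A| = 35.
Step 5: Check 35 ≤ 162.0000? Yes ✓.

K = 18/6, Plünnecke-Ruzsa bound K³|A| ≈ 162.0000, |3A| = 35, inequality holds.


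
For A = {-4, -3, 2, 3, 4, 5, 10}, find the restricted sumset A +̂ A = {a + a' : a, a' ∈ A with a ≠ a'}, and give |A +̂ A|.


Restricted sumset: A +̂ A = {a + a' : a ∈ A, a' ∈ A, a ≠ a'}.
Equivalently, take A + A and drop any sum 2a that is achievable ONLY as a + a for a ∈ A (i.e. sums representable only with equal summands).
Enumerate pairs (a, a') with a < a' (symmetric, so each unordered pair gives one sum; this covers all a ≠ a'):
  -4 + -3 = -7
  -4 + 2 = -2
  -4 + 3 = -1
  -4 + 4 = 0
  -4 + 5 = 1
  -4 + 10 = 6
  -3 + 2 = -1
  -3 + 3 = 0
  -3 + 4 = 1
  -3 + 5 = 2
  -3 + 10 = 7
  2 + 3 = 5
  2 + 4 = 6
  2 + 5 = 7
  2 + 10 = 12
  3 + 4 = 7
  3 + 5 = 8
  3 + 10 = 13
  4 + 5 = 9
  4 + 10 = 14
  5 + 10 = 15
Collected distinct sums: {-7, -2, -1, 0, 1, 2, 5, 6, 7, 8, 9, 12, 13, 14, 15}
|A +̂ A| = 15
(Reference bound: |A +̂ A| ≥ 2|A| - 3 for |A| ≥ 2, with |A| = 7 giving ≥ 11.)

|A +̂ A| = 15


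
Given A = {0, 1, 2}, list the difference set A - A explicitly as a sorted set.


A - A = {a - a' : a, a' ∈ A}.
Compute a - a' for each ordered pair (a, a'):
a = 0: 0-0=0, 0-1=-1, 0-2=-2
a = 1: 1-0=1, 1-1=0, 1-2=-1
a = 2: 2-0=2, 2-1=1, 2-2=0
Collecting distinct values (and noting 0 appears from a-a):
A - A = {-2, -1, 0, 1, 2}
|A - A| = 5

A - A = {-2, -1, 0, 1, 2}


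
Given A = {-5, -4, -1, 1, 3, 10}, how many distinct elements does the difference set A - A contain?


A - A = {a - a' : a, a' ∈ A}; |A| = 6.
Bounds: 2|A|-1 ≤ |A - A| ≤ |A|² - |A| + 1, i.e. 11 ≤ |A - A| ≤ 31.
Note: 0 ∈ A - A always (from a - a). The set is symmetric: if d ∈ A - A then -d ∈ A - A.
Enumerate nonzero differences d = a - a' with a > a' (then include -d):
Positive differences: {1, 2, 3, 4, 5, 6, 7, 8, 9, 11, 14, 15}
Full difference set: {0} ∪ (positive diffs) ∪ (negative diffs).
|A - A| = 1 + 2·12 = 25 (matches direct enumeration: 25).

|A - A| = 25


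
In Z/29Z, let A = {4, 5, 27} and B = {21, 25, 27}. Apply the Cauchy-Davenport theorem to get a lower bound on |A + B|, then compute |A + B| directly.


Cauchy-Davenport: |A + B| ≥ min(p, |A| + |B| - 1) for A, B nonempty in Z/pZ.
|A| = 3, |B| = 3, p = 29.
CD lower bound = min(29, 3 + 3 - 1) = min(29, 5) = 5.
Compute A + B mod 29 directly:
a = 4: 4+21=25, 4+25=0, 4+27=2
a = 5: 5+21=26, 5+25=1, 5+27=3
a = 27: 27+21=19, 27+25=23, 27+27=25
A + B = {0, 1, 2, 3, 19, 23, 25, 26}, so |A + B| = 8.
Verify: 8 ≥ 5? Yes ✓.

CD lower bound = 5, actual |A + B| = 8.


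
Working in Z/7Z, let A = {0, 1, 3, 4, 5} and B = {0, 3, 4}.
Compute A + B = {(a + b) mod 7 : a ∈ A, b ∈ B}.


Work in Z/7Z: reduce every sum a + b modulo 7.
Enumerate all 15 pairs:
a = 0: 0+0=0, 0+3=3, 0+4=4
a = 1: 1+0=1, 1+3=4, 1+4=5
a = 3: 3+0=3, 3+3=6, 3+4=0
a = 4: 4+0=4, 4+3=0, 4+4=1
a = 5: 5+0=5, 5+3=1, 5+4=2
Distinct residues collected: {0, 1, 2, 3, 4, 5, 6}
|A + B| = 7 (out of 7 total residues).

A + B = {0, 1, 2, 3, 4, 5, 6}


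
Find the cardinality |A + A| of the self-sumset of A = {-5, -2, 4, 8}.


A + A = {a + a' : a, a' ∈ A}; |A| = 4.
General bounds: 2|A| - 1 ≤ |A + A| ≤ |A|(|A|+1)/2, i.e. 7 ≤ |A + A| ≤ 10.
Lower bound 2|A|-1 is attained iff A is an arithmetic progression.
Enumerate sums a + a' for a ≤ a' (symmetric, so this suffices):
a = -5: -5+-5=-10, -5+-2=-7, -5+4=-1, -5+8=3
a = -2: -2+-2=-4, -2+4=2, -2+8=6
a = 4: 4+4=8, 4+8=12
a = 8: 8+8=16
Distinct sums: {-10, -7, -4, -1, 2, 3, 6, 8, 12, 16}
|A + A| = 10

|A + A| = 10


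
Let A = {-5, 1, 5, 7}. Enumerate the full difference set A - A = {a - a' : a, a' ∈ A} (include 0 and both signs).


A - A = {a - a' : a, a' ∈ A}.
Compute a - a' for each ordered pair (a, a'):
a = -5: -5--5=0, -5-1=-6, -5-5=-10, -5-7=-12
a = 1: 1--5=6, 1-1=0, 1-5=-4, 1-7=-6
a = 5: 5--5=10, 5-1=4, 5-5=0, 5-7=-2
a = 7: 7--5=12, 7-1=6, 7-5=2, 7-7=0
Collecting distinct values (and noting 0 appears from a-a):
A - A = {-12, -10, -6, -4, -2, 0, 2, 4, 6, 10, 12}
|A - A| = 11

A - A = {-12, -10, -6, -4, -2, 0, 2, 4, 6, 10, 12}


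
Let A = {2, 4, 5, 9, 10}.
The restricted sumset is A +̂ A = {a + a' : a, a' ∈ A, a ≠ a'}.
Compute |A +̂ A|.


Restricted sumset: A +̂ A = {a + a' : a ∈ A, a' ∈ A, a ≠ a'}.
Equivalently, take A + A and drop any sum 2a that is achievable ONLY as a + a for a ∈ A (i.e. sums representable only with equal summands).
Enumerate pairs (a, a') with a < a' (symmetric, so each unordered pair gives one sum; this covers all a ≠ a'):
  2 + 4 = 6
  2 + 5 = 7
  2 + 9 = 11
  2 + 10 = 12
  4 + 5 = 9
  4 + 9 = 13
  4 + 10 = 14
  5 + 9 = 14
  5 + 10 = 15
  9 + 10 = 19
Collected distinct sums: {6, 7, 9, 11, 12, 13, 14, 15, 19}
|A +̂ A| = 9
(Reference bound: |A +̂ A| ≥ 2|A| - 3 for |A| ≥ 2, with |A| = 5 giving ≥ 7.)

|A +̂ A| = 9


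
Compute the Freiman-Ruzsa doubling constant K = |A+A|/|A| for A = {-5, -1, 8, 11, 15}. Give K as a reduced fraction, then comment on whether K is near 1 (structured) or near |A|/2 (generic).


|A| = 5.
Compute A + A by enumerating all 25 pairs.
A + A = {-10, -6, -2, 3, 6, 7, 10, 14, 16, 19, 22, 23, 26, 30}, so |A + A| = 14.
K = |A + A| / |A| = 14/5 (already in lowest terms) ≈ 2.8000.
Reference: AP of size 5 gives K = 9/5 ≈ 1.8000; a fully generic set of size 5 gives K ≈ 3.0000.

|A| = 5, |A + A| = 14, K = 14/5.


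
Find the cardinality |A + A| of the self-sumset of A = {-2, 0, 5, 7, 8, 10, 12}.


A + A = {a + a' : a, a' ∈ A}; |A| = 7.
General bounds: 2|A| - 1 ≤ |A + A| ≤ |A|(|A|+1)/2, i.e. 13 ≤ |A + A| ≤ 28.
Lower bound 2|A|-1 is attained iff A is an arithmetic progression.
Enumerate sums a + a' for a ≤ a' (symmetric, so this suffices):
a = -2: -2+-2=-4, -2+0=-2, -2+5=3, -2+7=5, -2+8=6, -2+10=8, -2+12=10
a = 0: 0+0=0, 0+5=5, 0+7=7, 0+8=8, 0+10=10, 0+12=12
a = 5: 5+5=10, 5+7=12, 5+8=13, 5+10=15, 5+12=17
a = 7: 7+7=14, 7+8=15, 7+10=17, 7+12=19
a = 8: 8+8=16, 8+10=18, 8+12=20
a = 10: 10+10=20, 10+12=22
a = 12: 12+12=24
Distinct sums: {-4, -2, 0, 3, 5, 6, 7, 8, 10, 12, 13, 14, 15, 16, 17, 18, 19, 20, 22, 24}
|A + A| = 20

|A + A| = 20


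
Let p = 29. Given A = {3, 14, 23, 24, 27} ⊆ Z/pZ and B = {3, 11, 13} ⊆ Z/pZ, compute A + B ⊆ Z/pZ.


Work in Z/29Z: reduce every sum a + b modulo 29.
Enumerate all 15 pairs:
a = 3: 3+3=6, 3+11=14, 3+13=16
a = 14: 14+3=17, 14+11=25, 14+13=27
a = 23: 23+3=26, 23+11=5, 23+13=7
a = 24: 24+3=27, 24+11=6, 24+13=8
a = 27: 27+3=1, 27+11=9, 27+13=11
Distinct residues collected: {1, 5, 6, 7, 8, 9, 11, 14, 16, 17, 25, 26, 27}
|A + B| = 13 (out of 29 total residues).

A + B = {1, 5, 6, 7, 8, 9, 11, 14, 16, 17, 25, 26, 27}


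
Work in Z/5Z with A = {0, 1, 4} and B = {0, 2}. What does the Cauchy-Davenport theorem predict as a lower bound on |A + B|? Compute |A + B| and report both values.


Cauchy-Davenport: |A + B| ≥ min(p, |A| + |B| - 1) for A, B nonempty in Z/pZ.
|A| = 3, |B| = 2, p = 5.
CD lower bound = min(5, 3 + 2 - 1) = min(5, 4) = 4.
Compute A + B mod 5 directly:
a = 0: 0+0=0, 0+2=2
a = 1: 1+0=1, 1+2=3
a = 4: 4+0=4, 4+2=1
A + B = {0, 1, 2, 3, 4}, so |A + B| = 5.
Verify: 5 ≥ 4? Yes ✓.

CD lower bound = 4, actual |A + B| = 5.


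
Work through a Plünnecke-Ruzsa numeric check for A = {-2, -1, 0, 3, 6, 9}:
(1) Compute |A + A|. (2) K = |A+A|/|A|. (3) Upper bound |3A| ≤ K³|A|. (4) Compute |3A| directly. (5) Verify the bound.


|A| = 6.
Step 1: Compute A + A by enumerating all 36 pairs.
A + A = {-4, -3, -2, -1, 0, 1, 2, 3, 4, 5, 6, 7, 8, 9, 12, 15, 18}, so |A + A| = 17.
Step 2: Doubling constant K = |A + A|/|A| = 17/6 = 17/6 ≈ 2.8333.
Step 3: Plünnecke-Ruzsa gives |3A| ≤ K³·|A| = (2.8333)³ · 6 ≈ 136.4722.
Step 4: Compute 3A = A + A + A directly by enumerating all triples (a,b,c) ∈ A³; |3A| = 28.
Step 5: Check 28 ≤ 136.4722? Yes ✓.

K = 17/6, Plünnecke-Ruzsa bound K³|A| ≈ 136.4722, |3A| = 28, inequality holds.


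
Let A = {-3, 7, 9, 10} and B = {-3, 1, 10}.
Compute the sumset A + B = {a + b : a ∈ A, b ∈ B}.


A + B = {a + b : a ∈ A, b ∈ B}.
Enumerate all |A|·|B| = 4·3 = 12 pairs (a, b) and collect distinct sums.
a = -3: -3+-3=-6, -3+1=-2, -3+10=7
a = 7: 7+-3=4, 7+1=8, 7+10=17
a = 9: 9+-3=6, 9+1=10, 9+10=19
a = 10: 10+-3=7, 10+1=11, 10+10=20
Collecting distinct sums: A + B = {-6, -2, 4, 6, 7, 8, 10, 11, 17, 19, 20}
|A + B| = 11

A + B = {-6, -2, 4, 6, 7, 8, 10, 11, 17, 19, 20}


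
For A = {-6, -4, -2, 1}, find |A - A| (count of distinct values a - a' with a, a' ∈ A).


A - A = {a - a' : a, a' ∈ A}; |A| = 4.
Bounds: 2|A|-1 ≤ |A - A| ≤ |A|² - |A| + 1, i.e. 7 ≤ |A - A| ≤ 13.
Note: 0 ∈ A - A always (from a - a). The set is symmetric: if d ∈ A - A then -d ∈ A - A.
Enumerate nonzero differences d = a - a' with a > a' (then include -d):
Positive differences: {2, 3, 4, 5, 7}
Full difference set: {0} ∪ (positive diffs) ∪ (negative diffs).
|A - A| = 1 + 2·5 = 11 (matches direct enumeration: 11).

|A - A| = 11


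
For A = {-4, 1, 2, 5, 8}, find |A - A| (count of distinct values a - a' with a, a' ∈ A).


A - A = {a - a' : a, a' ∈ A}; |A| = 5.
Bounds: 2|A|-1 ≤ |A - A| ≤ |A|² - |A| + 1, i.e. 9 ≤ |A - A| ≤ 21.
Note: 0 ∈ A - A always (from a - a). The set is symmetric: if d ∈ A - A then -d ∈ A - A.
Enumerate nonzero differences d = a - a' with a > a' (then include -d):
Positive differences: {1, 3, 4, 5, 6, 7, 9, 12}
Full difference set: {0} ∪ (positive diffs) ∪ (negative diffs).
|A - A| = 1 + 2·8 = 17 (matches direct enumeration: 17).

|A - A| = 17


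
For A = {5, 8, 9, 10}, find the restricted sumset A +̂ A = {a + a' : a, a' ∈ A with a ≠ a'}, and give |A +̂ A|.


Restricted sumset: A +̂ A = {a + a' : a ∈ A, a' ∈ A, a ≠ a'}.
Equivalently, take A + A and drop any sum 2a that is achievable ONLY as a + a for a ∈ A (i.e. sums representable only with equal summands).
Enumerate pairs (a, a') with a < a' (symmetric, so each unordered pair gives one sum; this covers all a ≠ a'):
  5 + 8 = 13
  5 + 9 = 14
  5 + 10 = 15
  8 + 9 = 17
  8 + 10 = 18
  9 + 10 = 19
Collected distinct sums: {13, 14, 15, 17, 18, 19}
|A +̂ A| = 6
(Reference bound: |A +̂ A| ≥ 2|A| - 3 for |A| ≥ 2, with |A| = 4 giving ≥ 5.)

|A +̂ A| = 6


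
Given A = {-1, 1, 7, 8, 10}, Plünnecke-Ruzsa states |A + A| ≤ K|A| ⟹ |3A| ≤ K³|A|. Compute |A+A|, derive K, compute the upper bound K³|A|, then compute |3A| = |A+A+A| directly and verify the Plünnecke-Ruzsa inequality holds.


|A| = 5.
Step 1: Compute A + A by enumerating all 25 pairs.
A + A = {-2, 0, 2, 6, 7, 8, 9, 11, 14, 15, 16, 17, 18, 20}, so |A + A| = 14.
Step 2: Doubling constant K = |A + A|/|A| = 14/5 = 14/5 ≈ 2.8000.
Step 3: Plünnecke-Ruzsa gives |3A| ≤ K³·|A| = (2.8000)³ · 5 ≈ 109.7600.
Step 4: Compute 3A = A + A + A directly by enumerating all triples (a,b,c) ∈ A³; |3A| = 27.
Step 5: Check 27 ≤ 109.7600? Yes ✓.

K = 14/5, Plünnecke-Ruzsa bound K³|A| ≈ 109.7600, |3A| = 27, inequality holds.


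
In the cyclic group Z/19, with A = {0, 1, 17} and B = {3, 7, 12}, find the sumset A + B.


Work in Z/19Z: reduce every sum a + b modulo 19.
Enumerate all 9 pairs:
a = 0: 0+3=3, 0+7=7, 0+12=12
a = 1: 1+3=4, 1+7=8, 1+12=13
a = 17: 17+3=1, 17+7=5, 17+12=10
Distinct residues collected: {1, 3, 4, 5, 7, 8, 10, 12, 13}
|A + B| = 9 (out of 19 total residues).

A + B = {1, 3, 4, 5, 7, 8, 10, 12, 13}


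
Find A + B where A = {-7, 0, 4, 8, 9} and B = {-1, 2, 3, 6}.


A + B = {a + b : a ∈ A, b ∈ B}.
Enumerate all |A|·|B| = 5·4 = 20 pairs (a, b) and collect distinct sums.
a = -7: -7+-1=-8, -7+2=-5, -7+3=-4, -7+6=-1
a = 0: 0+-1=-1, 0+2=2, 0+3=3, 0+6=6
a = 4: 4+-1=3, 4+2=6, 4+3=7, 4+6=10
a = 8: 8+-1=7, 8+2=10, 8+3=11, 8+6=14
a = 9: 9+-1=8, 9+2=11, 9+3=12, 9+6=15
Collecting distinct sums: A + B = {-8, -5, -4, -1, 2, 3, 6, 7, 8, 10, 11, 12, 14, 15}
|A + B| = 14

A + B = {-8, -5, -4, -1, 2, 3, 6, 7, 8, 10, 11, 12, 14, 15}


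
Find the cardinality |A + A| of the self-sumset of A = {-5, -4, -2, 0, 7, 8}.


A + A = {a + a' : a, a' ∈ A}; |A| = 6.
General bounds: 2|A| - 1 ≤ |A + A| ≤ |A|(|A|+1)/2, i.e. 11 ≤ |A + A| ≤ 21.
Lower bound 2|A|-1 is attained iff A is an arithmetic progression.
Enumerate sums a + a' for a ≤ a' (symmetric, so this suffices):
a = -5: -5+-5=-10, -5+-4=-9, -5+-2=-7, -5+0=-5, -5+7=2, -5+8=3
a = -4: -4+-4=-8, -4+-2=-6, -4+0=-4, -4+7=3, -4+8=4
a = -2: -2+-2=-4, -2+0=-2, -2+7=5, -2+8=6
a = 0: 0+0=0, 0+7=7, 0+8=8
a = 7: 7+7=14, 7+8=15
a = 8: 8+8=16
Distinct sums: {-10, -9, -8, -7, -6, -5, -4, -2, 0, 2, 3, 4, 5, 6, 7, 8, 14, 15, 16}
|A + A| = 19

|A + A| = 19


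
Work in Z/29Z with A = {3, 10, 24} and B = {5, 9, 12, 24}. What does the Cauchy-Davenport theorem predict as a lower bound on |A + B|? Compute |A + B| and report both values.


Cauchy-Davenport: |A + B| ≥ min(p, |A| + |B| - 1) for A, B nonempty in Z/pZ.
|A| = 3, |B| = 4, p = 29.
CD lower bound = min(29, 3 + 4 - 1) = min(29, 6) = 6.
Compute A + B mod 29 directly:
a = 3: 3+5=8, 3+9=12, 3+12=15, 3+24=27
a = 10: 10+5=15, 10+9=19, 10+12=22, 10+24=5
a = 24: 24+5=0, 24+9=4, 24+12=7, 24+24=19
A + B = {0, 4, 5, 7, 8, 12, 15, 19, 22, 27}, so |A + B| = 10.
Verify: 10 ≥ 6? Yes ✓.

CD lower bound = 6, actual |A + B| = 10.


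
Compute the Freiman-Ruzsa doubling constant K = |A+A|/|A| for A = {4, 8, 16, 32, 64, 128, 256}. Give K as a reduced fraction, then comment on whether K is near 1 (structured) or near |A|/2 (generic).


|A| = 7.
Compute A + A by enumerating all 49 pairs.
A + A = {8, 12, 16, 20, 24, 32, 36, 40, 48, 64, 68, 72, 80, 96, 128, 132, 136, 144, 160, 192, 256, 260, 264, 272, 288, 320, 384, 512}, so |A + A| = 28.
K = |A + A| / |A| = 28/7 = 4/1 ≈ 4.0000.
Reference: AP of size 7 gives K = 13/7 ≈ 1.8571; a fully generic set of size 7 gives K ≈ 4.0000.

|A| = 7, |A + A| = 28, K = 28/7 = 4/1.


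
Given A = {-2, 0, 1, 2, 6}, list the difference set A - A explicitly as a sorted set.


A - A = {a - a' : a, a' ∈ A}.
Compute a - a' for each ordered pair (a, a'):
a = -2: -2--2=0, -2-0=-2, -2-1=-3, -2-2=-4, -2-6=-8
a = 0: 0--2=2, 0-0=0, 0-1=-1, 0-2=-2, 0-6=-6
a = 1: 1--2=3, 1-0=1, 1-1=0, 1-2=-1, 1-6=-5
a = 2: 2--2=4, 2-0=2, 2-1=1, 2-2=0, 2-6=-4
a = 6: 6--2=8, 6-0=6, 6-1=5, 6-2=4, 6-6=0
Collecting distinct values (and noting 0 appears from a-a):
A - A = {-8, -6, -5, -4, -3, -2, -1, 0, 1, 2, 3, 4, 5, 6, 8}
|A - A| = 15

A - A = {-8, -6, -5, -4, -3, -2, -1, 0, 1, 2, 3, 4, 5, 6, 8}


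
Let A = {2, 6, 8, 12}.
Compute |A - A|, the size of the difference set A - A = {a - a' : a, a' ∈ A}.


A - A = {a - a' : a, a' ∈ A}; |A| = 4.
Bounds: 2|A|-1 ≤ |A - A| ≤ |A|² - |A| + 1, i.e. 7 ≤ |A - A| ≤ 13.
Note: 0 ∈ A - A always (from a - a). The set is symmetric: if d ∈ A - A then -d ∈ A - A.
Enumerate nonzero differences d = a - a' with a > a' (then include -d):
Positive differences: {2, 4, 6, 10}
Full difference set: {0} ∪ (positive diffs) ∪ (negative diffs).
|A - A| = 1 + 2·4 = 9 (matches direct enumeration: 9).

|A - A| = 9


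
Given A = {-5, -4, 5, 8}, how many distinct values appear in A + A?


A + A = {a + a' : a, a' ∈ A}; |A| = 4.
General bounds: 2|A| - 1 ≤ |A + A| ≤ |A|(|A|+1)/2, i.e. 7 ≤ |A + A| ≤ 10.
Lower bound 2|A|-1 is attained iff A is an arithmetic progression.
Enumerate sums a + a' for a ≤ a' (symmetric, so this suffices):
a = -5: -5+-5=-10, -5+-4=-9, -5+5=0, -5+8=3
a = -4: -4+-4=-8, -4+5=1, -4+8=4
a = 5: 5+5=10, 5+8=13
a = 8: 8+8=16
Distinct sums: {-10, -9, -8, 0, 1, 3, 4, 10, 13, 16}
|A + A| = 10

|A + A| = 10


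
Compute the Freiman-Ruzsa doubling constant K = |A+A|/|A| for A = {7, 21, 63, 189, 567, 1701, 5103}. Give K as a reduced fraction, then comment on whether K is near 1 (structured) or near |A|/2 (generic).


|A| = 7.
Compute A + A by enumerating all 49 pairs.
A + A = {14, 28, 42, 70, 84, 126, 196, 210, 252, 378, 574, 588, 630, 756, 1134, 1708, 1722, 1764, 1890, 2268, 3402, 5110, 5124, 5166, 5292, 5670, 6804, 10206}, so |A + A| = 28.
K = |A + A| / |A| = 28/7 = 4/1 ≈ 4.0000.
Reference: AP of size 7 gives K = 13/7 ≈ 1.8571; a fully generic set of size 7 gives K ≈ 4.0000.

|A| = 7, |A + A| = 28, K = 28/7 = 4/1.


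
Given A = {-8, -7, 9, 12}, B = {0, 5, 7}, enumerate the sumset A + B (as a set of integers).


A + B = {a + b : a ∈ A, b ∈ B}.
Enumerate all |A|·|B| = 4·3 = 12 pairs (a, b) and collect distinct sums.
a = -8: -8+0=-8, -8+5=-3, -8+7=-1
a = -7: -7+0=-7, -7+5=-2, -7+7=0
a = 9: 9+0=9, 9+5=14, 9+7=16
a = 12: 12+0=12, 12+5=17, 12+7=19
Collecting distinct sums: A + B = {-8, -7, -3, -2, -1, 0, 9, 12, 14, 16, 17, 19}
|A + B| = 12

A + B = {-8, -7, -3, -2, -1, 0, 9, 12, 14, 16, 17, 19}


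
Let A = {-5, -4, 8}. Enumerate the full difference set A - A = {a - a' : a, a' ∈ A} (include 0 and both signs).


A - A = {a - a' : a, a' ∈ A}.
Compute a - a' for each ordered pair (a, a'):
a = -5: -5--5=0, -5--4=-1, -5-8=-13
a = -4: -4--5=1, -4--4=0, -4-8=-12
a = 8: 8--5=13, 8--4=12, 8-8=0
Collecting distinct values (and noting 0 appears from a-a):
A - A = {-13, -12, -1, 0, 1, 12, 13}
|A - A| = 7

A - A = {-13, -12, -1, 0, 1, 12, 13}


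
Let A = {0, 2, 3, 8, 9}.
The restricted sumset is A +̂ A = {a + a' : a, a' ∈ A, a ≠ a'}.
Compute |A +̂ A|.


Restricted sumset: A +̂ A = {a + a' : a ∈ A, a' ∈ A, a ≠ a'}.
Equivalently, take A + A and drop any sum 2a that is achievable ONLY as a + a for a ∈ A (i.e. sums representable only with equal summands).
Enumerate pairs (a, a') with a < a' (symmetric, so each unordered pair gives one sum; this covers all a ≠ a'):
  0 + 2 = 2
  0 + 3 = 3
  0 + 8 = 8
  0 + 9 = 9
  2 + 3 = 5
  2 + 8 = 10
  2 + 9 = 11
  3 + 8 = 11
  3 + 9 = 12
  8 + 9 = 17
Collected distinct sums: {2, 3, 5, 8, 9, 10, 11, 12, 17}
|A +̂ A| = 9
(Reference bound: |A +̂ A| ≥ 2|A| - 3 for |A| ≥ 2, with |A| = 5 giving ≥ 7.)

|A +̂ A| = 9


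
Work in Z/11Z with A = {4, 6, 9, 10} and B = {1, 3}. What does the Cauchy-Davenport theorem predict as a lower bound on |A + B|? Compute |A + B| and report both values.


Cauchy-Davenport: |A + B| ≥ min(p, |A| + |B| - 1) for A, B nonempty in Z/pZ.
|A| = 4, |B| = 2, p = 11.
CD lower bound = min(11, 4 + 2 - 1) = min(11, 5) = 5.
Compute A + B mod 11 directly:
a = 4: 4+1=5, 4+3=7
a = 6: 6+1=7, 6+3=9
a = 9: 9+1=10, 9+3=1
a = 10: 10+1=0, 10+3=2
A + B = {0, 1, 2, 5, 7, 9, 10}, so |A + B| = 7.
Verify: 7 ≥ 5? Yes ✓.

CD lower bound = 5, actual |A + B| = 7.


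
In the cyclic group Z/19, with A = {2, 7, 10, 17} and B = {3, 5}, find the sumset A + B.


Work in Z/19Z: reduce every sum a + b modulo 19.
Enumerate all 8 pairs:
a = 2: 2+3=5, 2+5=7
a = 7: 7+3=10, 7+5=12
a = 10: 10+3=13, 10+5=15
a = 17: 17+3=1, 17+5=3
Distinct residues collected: {1, 3, 5, 7, 10, 12, 13, 15}
|A + B| = 8 (out of 19 total residues).

A + B = {1, 3, 5, 7, 10, 12, 13, 15}


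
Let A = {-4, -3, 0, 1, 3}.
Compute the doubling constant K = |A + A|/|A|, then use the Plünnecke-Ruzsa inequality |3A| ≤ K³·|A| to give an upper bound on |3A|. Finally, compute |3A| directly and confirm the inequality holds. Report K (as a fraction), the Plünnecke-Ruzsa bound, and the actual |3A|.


|A| = 5.
Step 1: Compute A + A by enumerating all 25 pairs.
A + A = {-8, -7, -6, -4, -3, -2, -1, 0, 1, 2, 3, 4, 6}, so |A + A| = 13.
Step 2: Doubling constant K = |A + A|/|A| = 13/5 = 13/5 ≈ 2.6000.
Step 3: Plünnecke-Ruzsa gives |3A| ≤ K³·|A| = (2.6000)³ · 5 ≈ 87.8800.
Step 4: Compute 3A = A + A + A directly by enumerating all triples (a,b,c) ∈ A³; |3A| = 21.
Step 5: Check 21 ≤ 87.8800? Yes ✓.

K = 13/5, Plünnecke-Ruzsa bound K³|A| ≈ 87.8800, |3A| = 21, inequality holds.


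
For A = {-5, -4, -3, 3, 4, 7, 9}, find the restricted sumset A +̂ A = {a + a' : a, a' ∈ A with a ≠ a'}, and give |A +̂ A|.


Restricted sumset: A +̂ A = {a + a' : a ∈ A, a' ∈ A, a ≠ a'}.
Equivalently, take A + A and drop any sum 2a that is achievable ONLY as a + a for a ∈ A (i.e. sums representable only with equal summands).
Enumerate pairs (a, a') with a < a' (symmetric, so each unordered pair gives one sum; this covers all a ≠ a'):
  -5 + -4 = -9
  -5 + -3 = -8
  -5 + 3 = -2
  -5 + 4 = -1
  -5 + 7 = 2
  -5 + 9 = 4
  -4 + -3 = -7
  -4 + 3 = -1
  -4 + 4 = 0
  -4 + 7 = 3
  -4 + 9 = 5
  -3 + 3 = 0
  -3 + 4 = 1
  -3 + 7 = 4
  -3 + 9 = 6
  3 + 4 = 7
  3 + 7 = 10
  3 + 9 = 12
  4 + 7 = 11
  4 + 9 = 13
  7 + 9 = 16
Collected distinct sums: {-9, -8, -7, -2, -1, 0, 1, 2, 3, 4, 5, 6, 7, 10, 11, 12, 13, 16}
|A +̂ A| = 18
(Reference bound: |A +̂ A| ≥ 2|A| - 3 for |A| ≥ 2, with |A| = 7 giving ≥ 11.)

|A +̂ A| = 18


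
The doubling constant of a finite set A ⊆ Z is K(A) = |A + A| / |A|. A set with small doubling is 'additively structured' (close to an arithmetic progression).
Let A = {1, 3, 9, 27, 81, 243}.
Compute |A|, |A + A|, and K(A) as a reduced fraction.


|A| = 6.
Compute A + A by enumerating all 36 pairs.
A + A = {2, 4, 6, 10, 12, 18, 28, 30, 36, 54, 82, 84, 90, 108, 162, 244, 246, 252, 270, 324, 486}, so |A + A| = 21.
K = |A + A| / |A| = 21/6 = 7/2 ≈ 3.5000.
Reference: AP of size 6 gives K = 11/6 ≈ 1.8333; a fully generic set of size 6 gives K ≈ 3.5000.

|A| = 6, |A + A| = 21, K = 21/6 = 7/2.


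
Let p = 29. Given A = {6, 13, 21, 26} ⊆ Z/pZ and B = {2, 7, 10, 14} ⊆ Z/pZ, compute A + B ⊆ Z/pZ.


Work in Z/29Z: reduce every sum a + b modulo 29.
Enumerate all 16 pairs:
a = 6: 6+2=8, 6+7=13, 6+10=16, 6+14=20
a = 13: 13+2=15, 13+7=20, 13+10=23, 13+14=27
a = 21: 21+2=23, 21+7=28, 21+10=2, 21+14=6
a = 26: 26+2=28, 26+7=4, 26+10=7, 26+14=11
Distinct residues collected: {2, 4, 6, 7, 8, 11, 13, 15, 16, 20, 23, 27, 28}
|A + B| = 13 (out of 29 total residues).

A + B = {2, 4, 6, 7, 8, 11, 13, 15, 16, 20, 23, 27, 28}


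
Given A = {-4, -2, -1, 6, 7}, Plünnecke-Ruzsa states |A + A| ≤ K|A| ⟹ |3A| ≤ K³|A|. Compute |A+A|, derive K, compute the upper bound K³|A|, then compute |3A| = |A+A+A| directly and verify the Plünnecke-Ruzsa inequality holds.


|A| = 5.
Step 1: Compute A + A by enumerating all 25 pairs.
A + A = {-8, -6, -5, -4, -3, -2, 2, 3, 4, 5, 6, 12, 13, 14}, so |A + A| = 14.
Step 2: Doubling constant K = |A + A|/|A| = 14/5 = 14/5 ≈ 2.8000.
Step 3: Plünnecke-Ruzsa gives |3A| ≤ K³·|A| = (2.8000)³ · 5 ≈ 109.7600.
Step 4: Compute 3A = A + A + A directly by enumerating all triples (a,b,c) ∈ A³; |3A| = 27.
Step 5: Check 27 ≤ 109.7600? Yes ✓.

K = 14/5, Plünnecke-Ruzsa bound K³|A| ≈ 109.7600, |3A| = 27, inequality holds.


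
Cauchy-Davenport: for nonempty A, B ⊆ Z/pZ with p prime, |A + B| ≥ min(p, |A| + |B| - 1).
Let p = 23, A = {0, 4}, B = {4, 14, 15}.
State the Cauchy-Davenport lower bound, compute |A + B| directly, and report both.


Cauchy-Davenport: |A + B| ≥ min(p, |A| + |B| - 1) for A, B nonempty in Z/pZ.
|A| = 2, |B| = 3, p = 23.
CD lower bound = min(23, 2 + 3 - 1) = min(23, 4) = 4.
Compute A + B mod 23 directly:
a = 0: 0+4=4, 0+14=14, 0+15=15
a = 4: 4+4=8, 4+14=18, 4+15=19
A + B = {4, 8, 14, 15, 18, 19}, so |A + B| = 6.
Verify: 6 ≥ 4? Yes ✓.

CD lower bound = 4, actual |A + B| = 6.


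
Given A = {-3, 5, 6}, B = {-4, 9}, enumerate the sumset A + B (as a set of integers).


A + B = {a + b : a ∈ A, b ∈ B}.
Enumerate all |A|·|B| = 3·2 = 6 pairs (a, b) and collect distinct sums.
a = -3: -3+-4=-7, -3+9=6
a = 5: 5+-4=1, 5+9=14
a = 6: 6+-4=2, 6+9=15
Collecting distinct sums: A + B = {-7, 1, 2, 6, 14, 15}
|A + B| = 6

A + B = {-7, 1, 2, 6, 14, 15}


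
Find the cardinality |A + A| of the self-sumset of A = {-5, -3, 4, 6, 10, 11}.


A + A = {a + a' : a, a' ∈ A}; |A| = 6.
General bounds: 2|A| - 1 ≤ |A + A| ≤ |A|(|A|+1)/2, i.e. 11 ≤ |A + A| ≤ 21.
Lower bound 2|A|-1 is attained iff A is an arithmetic progression.
Enumerate sums a + a' for a ≤ a' (symmetric, so this suffices):
a = -5: -5+-5=-10, -5+-3=-8, -5+4=-1, -5+6=1, -5+10=5, -5+11=6
a = -3: -3+-3=-6, -3+4=1, -3+6=3, -3+10=7, -3+11=8
a = 4: 4+4=8, 4+6=10, 4+10=14, 4+11=15
a = 6: 6+6=12, 6+10=16, 6+11=17
a = 10: 10+10=20, 10+11=21
a = 11: 11+11=22
Distinct sums: {-10, -8, -6, -1, 1, 3, 5, 6, 7, 8, 10, 12, 14, 15, 16, 17, 20, 21, 22}
|A + A| = 19

|A + A| = 19


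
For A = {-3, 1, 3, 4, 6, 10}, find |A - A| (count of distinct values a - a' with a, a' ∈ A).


A - A = {a - a' : a, a' ∈ A}; |A| = 6.
Bounds: 2|A|-1 ≤ |A - A| ≤ |A|² - |A| + 1, i.e. 11 ≤ |A - A| ≤ 31.
Note: 0 ∈ A - A always (from a - a). The set is symmetric: if d ∈ A - A then -d ∈ A - A.
Enumerate nonzero differences d = a - a' with a > a' (then include -d):
Positive differences: {1, 2, 3, 4, 5, 6, 7, 9, 13}
Full difference set: {0} ∪ (positive diffs) ∪ (negative diffs).
|A - A| = 1 + 2·9 = 19 (matches direct enumeration: 19).

|A - A| = 19


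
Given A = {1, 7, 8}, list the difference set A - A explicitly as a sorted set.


A - A = {a - a' : a, a' ∈ A}.
Compute a - a' for each ordered pair (a, a'):
a = 1: 1-1=0, 1-7=-6, 1-8=-7
a = 7: 7-1=6, 7-7=0, 7-8=-1
a = 8: 8-1=7, 8-7=1, 8-8=0
Collecting distinct values (and noting 0 appears from a-a):
A - A = {-7, -6, -1, 0, 1, 6, 7}
|A - A| = 7

A - A = {-7, -6, -1, 0, 1, 6, 7}


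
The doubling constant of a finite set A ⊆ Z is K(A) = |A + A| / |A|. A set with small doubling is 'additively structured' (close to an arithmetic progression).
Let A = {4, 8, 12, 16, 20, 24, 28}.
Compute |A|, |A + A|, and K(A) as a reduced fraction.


|A| = 7.
Compute A + A by enumerating all 49 pairs.
A + A = {8, 12, 16, 20, 24, 28, 32, 36, 40, 44, 48, 52, 56}, so |A + A| = 13.
K = |A + A| / |A| = 13/7 (already in lowest terms) ≈ 1.8571.
Reference: AP of size 7 gives K = 13/7 ≈ 1.8571; a fully generic set of size 7 gives K ≈ 4.0000.

|A| = 7, |A + A| = 13, K = 13/7.


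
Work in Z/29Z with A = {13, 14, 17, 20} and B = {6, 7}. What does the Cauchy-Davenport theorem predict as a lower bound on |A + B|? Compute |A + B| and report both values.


Cauchy-Davenport: |A + B| ≥ min(p, |A| + |B| - 1) for A, B nonempty in Z/pZ.
|A| = 4, |B| = 2, p = 29.
CD lower bound = min(29, 4 + 2 - 1) = min(29, 5) = 5.
Compute A + B mod 29 directly:
a = 13: 13+6=19, 13+7=20
a = 14: 14+6=20, 14+7=21
a = 17: 17+6=23, 17+7=24
a = 20: 20+6=26, 20+7=27
A + B = {19, 20, 21, 23, 24, 26, 27}, so |A + B| = 7.
Verify: 7 ≥ 5? Yes ✓.

CD lower bound = 5, actual |A + B| = 7.


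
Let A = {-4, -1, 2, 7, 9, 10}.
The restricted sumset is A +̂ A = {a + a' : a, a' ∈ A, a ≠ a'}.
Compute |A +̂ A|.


Restricted sumset: A +̂ A = {a + a' : a ∈ A, a' ∈ A, a ≠ a'}.
Equivalently, take A + A and drop any sum 2a that is achievable ONLY as a + a for a ∈ A (i.e. sums representable only with equal summands).
Enumerate pairs (a, a') with a < a' (symmetric, so each unordered pair gives one sum; this covers all a ≠ a'):
  -4 + -1 = -5
  -4 + 2 = -2
  -4 + 7 = 3
  -4 + 9 = 5
  -4 + 10 = 6
  -1 + 2 = 1
  -1 + 7 = 6
  -1 + 9 = 8
  -1 + 10 = 9
  2 + 7 = 9
  2 + 9 = 11
  2 + 10 = 12
  7 + 9 = 16
  7 + 10 = 17
  9 + 10 = 19
Collected distinct sums: {-5, -2, 1, 3, 5, 6, 8, 9, 11, 12, 16, 17, 19}
|A +̂ A| = 13
(Reference bound: |A +̂ A| ≥ 2|A| - 3 for |A| ≥ 2, with |A| = 6 giving ≥ 9.)

|A +̂ A| = 13


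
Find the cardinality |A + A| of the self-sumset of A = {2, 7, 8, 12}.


A + A = {a + a' : a, a' ∈ A}; |A| = 4.
General bounds: 2|A| - 1 ≤ |A + A| ≤ |A|(|A|+1)/2, i.e. 7 ≤ |A + A| ≤ 10.
Lower bound 2|A|-1 is attained iff A is an arithmetic progression.
Enumerate sums a + a' for a ≤ a' (symmetric, so this suffices):
a = 2: 2+2=4, 2+7=9, 2+8=10, 2+12=14
a = 7: 7+7=14, 7+8=15, 7+12=19
a = 8: 8+8=16, 8+12=20
a = 12: 12+12=24
Distinct sums: {4, 9, 10, 14, 15, 16, 19, 20, 24}
|A + A| = 9

|A + A| = 9


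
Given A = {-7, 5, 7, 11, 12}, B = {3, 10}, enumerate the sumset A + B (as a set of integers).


A + B = {a + b : a ∈ A, b ∈ B}.
Enumerate all |A|·|B| = 5·2 = 10 pairs (a, b) and collect distinct sums.
a = -7: -7+3=-4, -7+10=3
a = 5: 5+3=8, 5+10=15
a = 7: 7+3=10, 7+10=17
a = 11: 11+3=14, 11+10=21
a = 12: 12+3=15, 12+10=22
Collecting distinct sums: A + B = {-4, 3, 8, 10, 14, 15, 17, 21, 22}
|A + B| = 9

A + B = {-4, 3, 8, 10, 14, 15, 17, 21, 22}


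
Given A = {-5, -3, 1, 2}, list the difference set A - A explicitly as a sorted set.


A - A = {a - a' : a, a' ∈ A}.
Compute a - a' for each ordered pair (a, a'):
a = -5: -5--5=0, -5--3=-2, -5-1=-6, -5-2=-7
a = -3: -3--5=2, -3--3=0, -3-1=-4, -3-2=-5
a = 1: 1--5=6, 1--3=4, 1-1=0, 1-2=-1
a = 2: 2--5=7, 2--3=5, 2-1=1, 2-2=0
Collecting distinct values (and noting 0 appears from a-a):
A - A = {-7, -6, -5, -4, -2, -1, 0, 1, 2, 4, 5, 6, 7}
|A - A| = 13

A - A = {-7, -6, -5, -4, -2, -1, 0, 1, 2, 4, 5, 6, 7}


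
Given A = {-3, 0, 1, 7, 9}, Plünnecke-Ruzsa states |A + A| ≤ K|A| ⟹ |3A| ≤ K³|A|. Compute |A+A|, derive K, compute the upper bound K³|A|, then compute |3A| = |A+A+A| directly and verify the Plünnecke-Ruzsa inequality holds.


|A| = 5.
Step 1: Compute A + A by enumerating all 25 pairs.
A + A = {-6, -3, -2, 0, 1, 2, 4, 6, 7, 8, 9, 10, 14, 16, 18}, so |A + A| = 15.
Step 2: Doubling constant K = |A + A|/|A| = 15/5 = 15/5 ≈ 3.0000.
Step 3: Plünnecke-Ruzsa gives |3A| ≤ K³·|A| = (3.0000)³ · 5 ≈ 135.0000.
Step 4: Compute 3A = A + A + A directly by enumerating all triples (a,b,c) ∈ A³; |3A| = 29.
Step 5: Check 29 ≤ 135.0000? Yes ✓.

K = 15/5, Plünnecke-Ruzsa bound K³|A| ≈ 135.0000, |3A| = 29, inequality holds.


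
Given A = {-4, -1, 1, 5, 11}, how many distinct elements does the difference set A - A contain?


A - A = {a - a' : a, a' ∈ A}; |A| = 5.
Bounds: 2|A|-1 ≤ |A - A| ≤ |A|² - |A| + 1, i.e. 9 ≤ |A - A| ≤ 21.
Note: 0 ∈ A - A always (from a - a). The set is symmetric: if d ∈ A - A then -d ∈ A - A.
Enumerate nonzero differences d = a - a' with a > a' (then include -d):
Positive differences: {2, 3, 4, 5, 6, 9, 10, 12, 15}
Full difference set: {0} ∪ (positive diffs) ∪ (negative diffs).
|A - A| = 1 + 2·9 = 19 (matches direct enumeration: 19).

|A - A| = 19


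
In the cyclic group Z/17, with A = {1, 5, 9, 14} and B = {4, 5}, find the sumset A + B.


Work in Z/17Z: reduce every sum a + b modulo 17.
Enumerate all 8 pairs:
a = 1: 1+4=5, 1+5=6
a = 5: 5+4=9, 5+5=10
a = 9: 9+4=13, 9+5=14
a = 14: 14+4=1, 14+5=2
Distinct residues collected: {1, 2, 5, 6, 9, 10, 13, 14}
|A + B| = 8 (out of 17 total residues).

A + B = {1, 2, 5, 6, 9, 10, 13, 14}


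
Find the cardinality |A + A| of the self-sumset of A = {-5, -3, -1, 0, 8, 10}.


A + A = {a + a' : a, a' ∈ A}; |A| = 6.
General bounds: 2|A| - 1 ≤ |A + A| ≤ |A|(|A|+1)/2, i.e. 11 ≤ |A + A| ≤ 21.
Lower bound 2|A|-1 is attained iff A is an arithmetic progression.
Enumerate sums a + a' for a ≤ a' (symmetric, so this suffices):
a = -5: -5+-5=-10, -5+-3=-8, -5+-1=-6, -5+0=-5, -5+8=3, -5+10=5
a = -3: -3+-3=-6, -3+-1=-4, -3+0=-3, -3+8=5, -3+10=7
a = -1: -1+-1=-2, -1+0=-1, -1+8=7, -1+10=9
a = 0: 0+0=0, 0+8=8, 0+10=10
a = 8: 8+8=16, 8+10=18
a = 10: 10+10=20
Distinct sums: {-10, -8, -6, -5, -4, -3, -2, -1, 0, 3, 5, 7, 8, 9, 10, 16, 18, 20}
|A + A| = 18

|A + A| = 18


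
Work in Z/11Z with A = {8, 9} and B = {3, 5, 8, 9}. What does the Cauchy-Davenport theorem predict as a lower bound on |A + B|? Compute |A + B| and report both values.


Cauchy-Davenport: |A + B| ≥ min(p, |A| + |B| - 1) for A, B nonempty in Z/pZ.
|A| = 2, |B| = 4, p = 11.
CD lower bound = min(11, 2 + 4 - 1) = min(11, 5) = 5.
Compute A + B mod 11 directly:
a = 8: 8+3=0, 8+5=2, 8+8=5, 8+9=6
a = 9: 9+3=1, 9+5=3, 9+8=6, 9+9=7
A + B = {0, 1, 2, 3, 5, 6, 7}, so |A + B| = 7.
Verify: 7 ≥ 5? Yes ✓.

CD lower bound = 5, actual |A + B| = 7.


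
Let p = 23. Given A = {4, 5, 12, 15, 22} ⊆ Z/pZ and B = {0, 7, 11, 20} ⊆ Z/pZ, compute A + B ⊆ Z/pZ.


Work in Z/23Z: reduce every sum a + b modulo 23.
Enumerate all 20 pairs:
a = 4: 4+0=4, 4+7=11, 4+11=15, 4+20=1
a = 5: 5+0=5, 5+7=12, 5+11=16, 5+20=2
a = 12: 12+0=12, 12+7=19, 12+11=0, 12+20=9
a = 15: 15+0=15, 15+7=22, 15+11=3, 15+20=12
a = 22: 22+0=22, 22+7=6, 22+11=10, 22+20=19
Distinct residues collected: {0, 1, 2, 3, 4, 5, 6, 9, 10, 11, 12, 15, 16, 19, 22}
|A + B| = 15 (out of 23 total residues).

A + B = {0, 1, 2, 3, 4, 5, 6, 9, 10, 11, 12, 15, 16, 19, 22}


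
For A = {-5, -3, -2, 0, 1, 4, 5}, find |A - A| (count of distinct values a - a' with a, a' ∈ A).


A - A = {a - a' : a, a' ∈ A}; |A| = 7.
Bounds: 2|A|-1 ≤ |A - A| ≤ |A|² - |A| + 1, i.e. 13 ≤ |A - A| ≤ 43.
Note: 0 ∈ A - A always (from a - a). The set is symmetric: if d ∈ A - A then -d ∈ A - A.
Enumerate nonzero differences d = a - a' with a > a' (then include -d):
Positive differences: {1, 2, 3, 4, 5, 6, 7, 8, 9, 10}
Full difference set: {0} ∪ (positive diffs) ∪ (negative diffs).
|A - A| = 1 + 2·10 = 21 (matches direct enumeration: 21).

|A - A| = 21


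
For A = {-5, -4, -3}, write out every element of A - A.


A - A = {a - a' : a, a' ∈ A}.
Compute a - a' for each ordered pair (a, a'):
a = -5: -5--5=0, -5--4=-1, -5--3=-2
a = -4: -4--5=1, -4--4=0, -4--3=-1
a = -3: -3--5=2, -3--4=1, -3--3=0
Collecting distinct values (and noting 0 appears from a-a):
A - A = {-2, -1, 0, 1, 2}
|A - A| = 5

A - A = {-2, -1, 0, 1, 2}


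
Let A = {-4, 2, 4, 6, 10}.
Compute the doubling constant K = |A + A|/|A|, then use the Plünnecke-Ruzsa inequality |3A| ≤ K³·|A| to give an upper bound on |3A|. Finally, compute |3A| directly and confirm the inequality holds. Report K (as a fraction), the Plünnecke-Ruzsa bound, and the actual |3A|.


|A| = 5.
Step 1: Compute A + A by enumerating all 25 pairs.
A + A = {-8, -2, 0, 2, 4, 6, 8, 10, 12, 14, 16, 20}, so |A + A| = 12.
Step 2: Doubling constant K = |A + A|/|A| = 12/5 = 12/5 ≈ 2.4000.
Step 3: Plünnecke-Ruzsa gives |3A| ≤ K³·|A| = (2.4000)³ · 5 ≈ 69.1200.
Step 4: Compute 3A = A + A + A directly by enumerating all triples (a,b,c) ∈ A³; |3A| = 19.
Step 5: Check 19 ≤ 69.1200? Yes ✓.

K = 12/5, Plünnecke-Ruzsa bound K³|A| ≈ 69.1200, |3A| = 19, inequality holds.


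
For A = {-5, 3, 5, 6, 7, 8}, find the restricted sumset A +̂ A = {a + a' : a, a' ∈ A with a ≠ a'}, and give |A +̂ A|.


Restricted sumset: A +̂ A = {a + a' : a ∈ A, a' ∈ A, a ≠ a'}.
Equivalently, take A + A and drop any sum 2a that is achievable ONLY as a + a for a ∈ A (i.e. sums representable only with equal summands).
Enumerate pairs (a, a') with a < a' (symmetric, so each unordered pair gives one sum; this covers all a ≠ a'):
  -5 + 3 = -2
  -5 + 5 = 0
  -5 + 6 = 1
  -5 + 7 = 2
  -5 + 8 = 3
  3 + 5 = 8
  3 + 6 = 9
  3 + 7 = 10
  3 + 8 = 11
  5 + 6 = 11
  5 + 7 = 12
  5 + 8 = 13
  6 + 7 = 13
  6 + 8 = 14
  7 + 8 = 15
Collected distinct sums: {-2, 0, 1, 2, 3, 8, 9, 10, 11, 12, 13, 14, 15}
|A +̂ A| = 13
(Reference bound: |A +̂ A| ≥ 2|A| - 3 for |A| ≥ 2, with |A| = 6 giving ≥ 9.)

|A +̂ A| = 13


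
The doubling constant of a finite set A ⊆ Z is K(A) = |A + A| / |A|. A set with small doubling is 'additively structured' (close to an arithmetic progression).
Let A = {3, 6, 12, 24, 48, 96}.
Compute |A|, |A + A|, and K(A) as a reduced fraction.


|A| = 6.
Compute A + A by enumerating all 36 pairs.
A + A = {6, 9, 12, 15, 18, 24, 27, 30, 36, 48, 51, 54, 60, 72, 96, 99, 102, 108, 120, 144, 192}, so |A + A| = 21.
K = |A + A| / |A| = 21/6 = 7/2 ≈ 3.5000.
Reference: AP of size 6 gives K = 11/6 ≈ 1.8333; a fully generic set of size 6 gives K ≈ 3.5000.

|A| = 6, |A + A| = 21, K = 21/6 = 7/2.


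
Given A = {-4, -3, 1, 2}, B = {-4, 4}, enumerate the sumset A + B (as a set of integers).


A + B = {a + b : a ∈ A, b ∈ B}.
Enumerate all |A|·|B| = 4·2 = 8 pairs (a, b) and collect distinct sums.
a = -4: -4+-4=-8, -4+4=0
a = -3: -3+-4=-7, -3+4=1
a = 1: 1+-4=-3, 1+4=5
a = 2: 2+-4=-2, 2+4=6
Collecting distinct sums: A + B = {-8, -7, -3, -2, 0, 1, 5, 6}
|A + B| = 8

A + B = {-8, -7, -3, -2, 0, 1, 5, 6}


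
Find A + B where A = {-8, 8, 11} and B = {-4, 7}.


A + B = {a + b : a ∈ A, b ∈ B}.
Enumerate all |A|·|B| = 3·2 = 6 pairs (a, b) and collect distinct sums.
a = -8: -8+-4=-12, -8+7=-1
a = 8: 8+-4=4, 8+7=15
a = 11: 11+-4=7, 11+7=18
Collecting distinct sums: A + B = {-12, -1, 4, 7, 15, 18}
|A + B| = 6

A + B = {-12, -1, 4, 7, 15, 18}


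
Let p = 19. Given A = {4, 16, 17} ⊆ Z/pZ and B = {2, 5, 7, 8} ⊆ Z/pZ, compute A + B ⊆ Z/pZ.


Work in Z/19Z: reduce every sum a + b modulo 19.
Enumerate all 12 pairs:
a = 4: 4+2=6, 4+5=9, 4+7=11, 4+8=12
a = 16: 16+2=18, 16+5=2, 16+7=4, 16+8=5
a = 17: 17+2=0, 17+5=3, 17+7=5, 17+8=6
Distinct residues collected: {0, 2, 3, 4, 5, 6, 9, 11, 12, 18}
|A + B| = 10 (out of 19 total residues).

A + B = {0, 2, 3, 4, 5, 6, 9, 11, 12, 18}


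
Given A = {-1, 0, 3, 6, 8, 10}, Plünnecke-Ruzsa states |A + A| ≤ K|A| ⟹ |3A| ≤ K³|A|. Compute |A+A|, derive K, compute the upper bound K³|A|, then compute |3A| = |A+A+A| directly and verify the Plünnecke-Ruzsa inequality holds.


|A| = 6.
Step 1: Compute A + A by enumerating all 36 pairs.
A + A = {-2, -1, 0, 2, 3, 5, 6, 7, 8, 9, 10, 11, 12, 13, 14, 16, 18, 20}, so |A + A| = 18.
Step 2: Doubling constant K = |A + A|/|A| = 18/6 = 18/6 ≈ 3.0000.
Step 3: Plünnecke-Ruzsa gives |3A| ≤ K³·|A| = (3.0000)³ · 6 ≈ 162.0000.
Step 4: Compute 3A = A + A + A directly by enumerating all triples (a,b,c) ∈ A³; |3A| = 31.
Step 5: Check 31 ≤ 162.0000? Yes ✓.

K = 18/6, Plünnecke-Ruzsa bound K³|A| ≈ 162.0000, |3A| = 31, inequality holds.


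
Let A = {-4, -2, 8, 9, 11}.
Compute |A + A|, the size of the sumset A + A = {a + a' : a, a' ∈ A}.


A + A = {a + a' : a, a' ∈ A}; |A| = 5.
General bounds: 2|A| - 1 ≤ |A + A| ≤ |A|(|A|+1)/2, i.e. 9 ≤ |A + A| ≤ 15.
Lower bound 2|A|-1 is attained iff A is an arithmetic progression.
Enumerate sums a + a' for a ≤ a' (symmetric, so this suffices):
a = -4: -4+-4=-8, -4+-2=-6, -4+8=4, -4+9=5, -4+11=7
a = -2: -2+-2=-4, -2+8=6, -2+9=7, -2+11=9
a = 8: 8+8=16, 8+9=17, 8+11=19
a = 9: 9+9=18, 9+11=20
a = 11: 11+11=22
Distinct sums: {-8, -6, -4, 4, 5, 6, 7, 9, 16, 17, 18, 19, 20, 22}
|A + A| = 14

|A + A| = 14


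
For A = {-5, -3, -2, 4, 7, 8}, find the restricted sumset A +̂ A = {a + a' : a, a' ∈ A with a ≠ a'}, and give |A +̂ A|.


Restricted sumset: A +̂ A = {a + a' : a ∈ A, a' ∈ A, a ≠ a'}.
Equivalently, take A + A and drop any sum 2a that is achievable ONLY as a + a for a ∈ A (i.e. sums representable only with equal summands).
Enumerate pairs (a, a') with a < a' (symmetric, so each unordered pair gives one sum; this covers all a ≠ a'):
  -5 + -3 = -8
  -5 + -2 = -7
  -5 + 4 = -1
  -5 + 7 = 2
  -5 + 8 = 3
  -3 + -2 = -5
  -3 + 4 = 1
  -3 + 7 = 4
  -3 + 8 = 5
  -2 + 4 = 2
  -2 + 7 = 5
  -2 + 8 = 6
  4 + 7 = 11
  4 + 8 = 12
  7 + 8 = 15
Collected distinct sums: {-8, -7, -5, -1, 1, 2, 3, 4, 5, 6, 11, 12, 15}
|A +̂ A| = 13
(Reference bound: |A +̂ A| ≥ 2|A| - 3 for |A| ≥ 2, with |A| = 6 giving ≥ 9.)

|A +̂ A| = 13
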